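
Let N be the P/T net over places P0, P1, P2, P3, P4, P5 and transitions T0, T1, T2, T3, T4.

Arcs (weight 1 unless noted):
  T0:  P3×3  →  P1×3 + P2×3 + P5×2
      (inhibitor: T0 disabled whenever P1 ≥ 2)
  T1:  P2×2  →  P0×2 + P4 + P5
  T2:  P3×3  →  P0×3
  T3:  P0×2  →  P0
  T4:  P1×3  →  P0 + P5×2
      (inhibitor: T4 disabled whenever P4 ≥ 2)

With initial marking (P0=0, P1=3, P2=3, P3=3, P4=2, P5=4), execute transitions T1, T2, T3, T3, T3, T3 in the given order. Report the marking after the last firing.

(P0=1, P1=3, P2=1, P3=0, P4=3, P5=5)

step 1: fire T1:  (P0=0, P1=3, P2=3, P3=3, P4=2, P5=4) → (P0=2, P1=3, P2=1, P3=3, P4=3, P5=5)
step 2: fire T2:  (P0=2, P1=3, P2=1, P3=3, P4=3, P5=5) → (P0=5, P1=3, P2=1, P3=0, P4=3, P5=5)
step 3: fire T3:  (P0=5, P1=3, P2=1, P3=0, P4=3, P5=5) → (P0=4, P1=3, P2=1, P3=0, P4=3, P5=5)
step 4: fire T3:  (P0=4, P1=3, P2=1, P3=0, P4=3, P5=5) → (P0=3, P1=3, P2=1, P3=0, P4=3, P5=5)
step 5: fire T3:  (P0=3, P1=3, P2=1, P3=0, P4=3, P5=5) → (P0=2, P1=3, P2=1, P3=0, P4=3, P5=5)
step 6: fire T3:  (P0=2, P1=3, P2=1, P3=0, P4=3, P5=5) → (P0=1, P1=3, P2=1, P3=0, P4=3, P5=5)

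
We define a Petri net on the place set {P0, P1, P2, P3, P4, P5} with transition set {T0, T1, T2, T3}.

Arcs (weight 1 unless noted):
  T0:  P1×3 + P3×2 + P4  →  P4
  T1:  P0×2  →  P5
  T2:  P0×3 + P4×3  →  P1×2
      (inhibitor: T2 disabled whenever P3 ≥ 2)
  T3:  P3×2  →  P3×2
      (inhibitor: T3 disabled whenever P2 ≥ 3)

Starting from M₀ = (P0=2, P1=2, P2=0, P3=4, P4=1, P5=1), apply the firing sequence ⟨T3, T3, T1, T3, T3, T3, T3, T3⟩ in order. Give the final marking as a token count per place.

step 1: fire T3:  (P0=2, P1=2, P2=0, P3=4, P4=1, P5=1) → (P0=2, P1=2, P2=0, P3=4, P4=1, P5=1)
step 2: fire T3:  (P0=2, P1=2, P2=0, P3=4, P4=1, P5=1) → (P0=2, P1=2, P2=0, P3=4, P4=1, P5=1)
step 3: fire T1:  (P0=2, P1=2, P2=0, P3=4, P4=1, P5=1) → (P0=0, P1=2, P2=0, P3=4, P4=1, P5=2)
step 4: fire T3:  (P0=0, P1=2, P2=0, P3=4, P4=1, P5=2) → (P0=0, P1=2, P2=0, P3=4, P4=1, P5=2)
step 5: fire T3:  (P0=0, P1=2, P2=0, P3=4, P4=1, P5=2) → (P0=0, P1=2, P2=0, P3=4, P4=1, P5=2)
step 6: fire T3:  (P0=0, P1=2, P2=0, P3=4, P4=1, P5=2) → (P0=0, P1=2, P2=0, P3=4, P4=1, P5=2)
step 7: fire T3:  (P0=0, P1=2, P2=0, P3=4, P4=1, P5=2) → (P0=0, P1=2, P2=0, P3=4, P4=1, P5=2)
step 8: fire T3:  (P0=0, P1=2, P2=0, P3=4, P4=1, P5=2) → (P0=0, P1=2, P2=0, P3=4, P4=1, P5=2)

(P0=0, P1=2, P2=0, P3=4, P4=1, P5=2)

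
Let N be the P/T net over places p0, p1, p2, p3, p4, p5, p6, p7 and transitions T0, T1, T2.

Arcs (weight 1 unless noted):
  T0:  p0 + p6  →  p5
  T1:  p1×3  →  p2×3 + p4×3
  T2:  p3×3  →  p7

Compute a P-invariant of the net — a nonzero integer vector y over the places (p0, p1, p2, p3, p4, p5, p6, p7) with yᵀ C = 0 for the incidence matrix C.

y = (p0:0, p1:1, p2:1, p3:0, p4:0, p5:0, p6:0, p7:0)

Incidence matrix C (rows=places, cols=transitions):
       T0   T1   T2
   p0  -1    0    0
   p1   0   -3    0
   p2   0    3    0
   p3   0    0   -3
   p4   0    3    0
   p5   1    0    0
   p6  -1    0    0
   p7   0    0    1

Candidate y = [0, 1, 1, 0, 0, 0, 0, 0]; check y·C column-wise:
  col T0: 0·-1 + 1·0 + 1·0 + 0·1 + 0·-1 = 0
  col T1: 1·-3 + 1·3 + 0·3 = 0
  col T2: 1·0 + 1·0 + 0·-3 + 0·1 = 0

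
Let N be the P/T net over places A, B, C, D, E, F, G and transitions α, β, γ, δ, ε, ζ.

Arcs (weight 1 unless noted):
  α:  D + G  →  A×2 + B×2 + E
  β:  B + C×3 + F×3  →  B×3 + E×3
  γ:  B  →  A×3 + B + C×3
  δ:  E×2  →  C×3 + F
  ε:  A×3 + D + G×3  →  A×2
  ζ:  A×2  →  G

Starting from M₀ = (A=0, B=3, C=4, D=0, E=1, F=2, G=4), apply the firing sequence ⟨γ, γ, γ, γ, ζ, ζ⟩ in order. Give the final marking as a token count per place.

step 1: fire γ:  (A=0, B=3, C=4, D=0, E=1, F=2, G=4) → (A=3, B=3, C=7, D=0, E=1, F=2, G=4)
step 2: fire γ:  (A=3, B=3, C=7, D=0, E=1, F=2, G=4) → (A=6, B=3, C=10, D=0, E=1, F=2, G=4)
step 3: fire γ:  (A=6, B=3, C=10, D=0, E=1, F=2, G=4) → (A=9, B=3, C=13, D=0, E=1, F=2, G=4)
step 4: fire γ:  (A=9, B=3, C=13, D=0, E=1, F=2, G=4) → (A=12, B=3, C=16, D=0, E=1, F=2, G=4)
step 5: fire ζ:  (A=12, B=3, C=16, D=0, E=1, F=2, G=4) → (A=10, B=3, C=16, D=0, E=1, F=2, G=5)
step 6: fire ζ:  (A=10, B=3, C=16, D=0, E=1, F=2, G=5) → (A=8, B=3, C=16, D=0, E=1, F=2, G=6)

(A=8, B=3, C=16, D=0, E=1, F=2, G=6)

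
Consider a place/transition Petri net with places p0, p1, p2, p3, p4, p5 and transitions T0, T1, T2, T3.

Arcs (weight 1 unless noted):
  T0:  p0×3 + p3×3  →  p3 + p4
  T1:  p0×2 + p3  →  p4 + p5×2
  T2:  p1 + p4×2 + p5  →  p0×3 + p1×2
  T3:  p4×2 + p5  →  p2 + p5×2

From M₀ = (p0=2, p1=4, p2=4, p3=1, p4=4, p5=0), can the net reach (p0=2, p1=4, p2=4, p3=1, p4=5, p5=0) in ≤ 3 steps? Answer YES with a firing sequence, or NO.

NO — not reachable within 3 firings

depth 0: 1 marking
depth 1: 2 markings reached so far
depth 2: 4 markings reached so far
depth 3: 7 markings reached so far
target is not among the 7 markings reachable within 3 steps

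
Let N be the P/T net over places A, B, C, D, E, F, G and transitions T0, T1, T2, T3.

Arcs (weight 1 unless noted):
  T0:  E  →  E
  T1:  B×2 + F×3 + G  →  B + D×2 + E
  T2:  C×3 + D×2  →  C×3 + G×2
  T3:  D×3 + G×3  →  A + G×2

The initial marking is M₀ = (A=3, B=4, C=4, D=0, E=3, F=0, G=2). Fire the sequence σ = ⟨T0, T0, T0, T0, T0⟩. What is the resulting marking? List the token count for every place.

step 1: fire T0:  (A=3, B=4, C=4, D=0, E=3, F=0, G=2) → (A=3, B=4, C=4, D=0, E=3, F=0, G=2)
step 2: fire T0:  (A=3, B=4, C=4, D=0, E=3, F=0, G=2) → (A=3, B=4, C=4, D=0, E=3, F=0, G=2)
step 3: fire T0:  (A=3, B=4, C=4, D=0, E=3, F=0, G=2) → (A=3, B=4, C=4, D=0, E=3, F=0, G=2)
step 4: fire T0:  (A=3, B=4, C=4, D=0, E=3, F=0, G=2) → (A=3, B=4, C=4, D=0, E=3, F=0, G=2)
step 5: fire T0:  (A=3, B=4, C=4, D=0, E=3, F=0, G=2) → (A=3, B=4, C=4, D=0, E=3, F=0, G=2)

(A=3, B=4, C=4, D=0, E=3, F=0, G=2)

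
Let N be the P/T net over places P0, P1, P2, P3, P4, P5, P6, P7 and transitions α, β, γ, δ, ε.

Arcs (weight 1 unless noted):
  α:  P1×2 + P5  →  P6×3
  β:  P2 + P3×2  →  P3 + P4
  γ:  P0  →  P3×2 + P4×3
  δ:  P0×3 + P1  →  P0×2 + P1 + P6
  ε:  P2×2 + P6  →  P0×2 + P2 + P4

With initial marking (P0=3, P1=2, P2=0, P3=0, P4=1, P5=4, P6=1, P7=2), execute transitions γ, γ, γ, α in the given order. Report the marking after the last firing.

(P0=0, P1=0, P2=0, P3=6, P4=10, P5=3, P6=4, P7=2)

step 1: fire γ:  (P0=3, P1=2, P2=0, P3=0, P4=1, P5=4, P6=1, P7=2) → (P0=2, P1=2, P2=0, P3=2, P4=4, P5=4, P6=1, P7=2)
step 2: fire γ:  (P0=2, P1=2, P2=0, P3=2, P4=4, P5=4, P6=1, P7=2) → (P0=1, P1=2, P2=0, P3=4, P4=7, P5=4, P6=1, P7=2)
step 3: fire γ:  (P0=1, P1=2, P2=0, P3=4, P4=7, P5=4, P6=1, P7=2) → (P0=0, P1=2, P2=0, P3=6, P4=10, P5=4, P6=1, P7=2)
step 4: fire α:  (P0=0, P1=2, P2=0, P3=6, P4=10, P5=4, P6=1, P7=2) → (P0=0, P1=0, P2=0, P3=6, P4=10, P5=3, P6=4, P7=2)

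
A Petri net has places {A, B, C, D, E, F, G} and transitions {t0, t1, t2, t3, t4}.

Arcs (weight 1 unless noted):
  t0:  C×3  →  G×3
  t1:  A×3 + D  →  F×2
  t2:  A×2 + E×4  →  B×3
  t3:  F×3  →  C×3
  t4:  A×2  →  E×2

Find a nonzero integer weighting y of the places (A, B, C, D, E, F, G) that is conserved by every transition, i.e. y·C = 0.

y = (A:1, B:2, C:0, D:-3, E:1, F:0, G:0)

Incidence matrix C (rows=places, cols=transitions):
       t0   t1   t2   t3   t4
    A   0   -3   -2    0   -2
    B   0    0    3    0    0
    C  -3    0    0    3    0
    D   0   -1    0    0    0
    E   0    0   -4    0    2
    F   0    2    0   -3    0
    G   3    0    0    0    0

Candidate y = [1, 2, 0, -3, 1, 0, 0]; check y·C column-wise:
  col t0: 1·0 + 2·0 + 0·-3 + -3·0 + 1·0 + 0·3 = 0
  col t1: 1·-3 + 2·0 + -3·-1 + 1·0 + 0·2 = 0
  col t2: 1·-2 + 2·3 + -3·0 + 1·-4 = 0
  col t3: 1·0 + 2·0 + 0·3 + -3·0 + 1·0 + 0·-3 = 0
  col t4: 1·-2 + 2·0 + -3·0 + 1·2 = 0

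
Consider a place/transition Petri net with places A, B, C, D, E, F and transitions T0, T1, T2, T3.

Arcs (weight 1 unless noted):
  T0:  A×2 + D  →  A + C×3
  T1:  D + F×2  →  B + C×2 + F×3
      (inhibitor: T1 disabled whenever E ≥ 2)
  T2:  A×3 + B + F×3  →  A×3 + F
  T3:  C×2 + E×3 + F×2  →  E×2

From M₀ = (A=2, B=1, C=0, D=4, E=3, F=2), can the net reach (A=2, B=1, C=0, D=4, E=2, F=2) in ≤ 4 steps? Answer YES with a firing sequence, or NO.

NO — not reachable within 4 firings

depth 0: 1 marking
depth 1: 2 markings reached so far
depth 2: 3 markings reached so far
depth 3: 3 markings reached so far
(frontier empty at depth 3; search complete)
target is not among the 3 markings reachable within 4 steps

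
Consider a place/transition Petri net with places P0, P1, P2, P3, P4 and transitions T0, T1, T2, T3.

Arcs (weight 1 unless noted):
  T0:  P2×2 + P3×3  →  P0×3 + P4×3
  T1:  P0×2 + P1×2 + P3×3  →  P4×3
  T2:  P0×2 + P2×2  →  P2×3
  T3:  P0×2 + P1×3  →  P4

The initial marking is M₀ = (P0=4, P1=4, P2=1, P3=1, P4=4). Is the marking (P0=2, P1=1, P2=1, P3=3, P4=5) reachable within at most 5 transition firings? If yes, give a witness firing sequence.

NO — not reachable within 5 firings

depth 0: 1 marking
depth 1: 2 markings reached so far
depth 2: 2 markings reached so far
(frontier empty at depth 2; search complete)
target is not among the 2 markings reachable within 5 steps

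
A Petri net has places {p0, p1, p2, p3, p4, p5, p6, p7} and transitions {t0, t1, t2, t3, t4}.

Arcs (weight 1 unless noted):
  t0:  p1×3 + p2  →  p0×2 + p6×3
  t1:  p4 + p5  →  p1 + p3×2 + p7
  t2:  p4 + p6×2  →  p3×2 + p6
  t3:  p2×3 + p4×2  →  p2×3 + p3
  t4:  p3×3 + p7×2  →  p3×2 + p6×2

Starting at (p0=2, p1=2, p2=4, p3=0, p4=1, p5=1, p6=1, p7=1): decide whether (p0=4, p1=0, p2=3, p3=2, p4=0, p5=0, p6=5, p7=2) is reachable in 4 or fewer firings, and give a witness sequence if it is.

depth 0: 1 marking
depth 1: 2 markings reached so far
depth 2: 3 markings reached so far
depth 3: 3 markings reached so far
(frontier empty at depth 3; search complete)
target is not among the 3 markings reachable within 4 steps

NO — not reachable within 4 firings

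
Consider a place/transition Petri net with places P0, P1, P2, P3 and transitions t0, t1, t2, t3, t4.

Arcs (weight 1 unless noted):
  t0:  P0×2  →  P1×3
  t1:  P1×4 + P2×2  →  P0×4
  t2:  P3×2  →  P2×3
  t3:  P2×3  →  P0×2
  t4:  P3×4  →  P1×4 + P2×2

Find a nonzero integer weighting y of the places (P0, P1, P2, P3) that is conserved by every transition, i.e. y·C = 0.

Incidence matrix C (rows=places, cols=transitions):
       t0   t1   t2   t3   t4
   P0  -2    4    0    2    0
   P1   3   -4    0    0    4
   P2   0   -2    3   -3    2
   P3   0    0   -2    0   -4

Candidate y = [3, 2, 2, 3]; check y·C column-wise:
  col t0: 3·-2 + 2·3 + 2·0 + 3·0 = 0
  col t1: 3·4 + 2·-4 + 2·-2 + 3·0 = 0
  col t2: 3·0 + 2·0 + 2·3 + 3·-2 = 0
  col t3: 3·2 + 2·0 + 2·-3 + 3·0 = 0
  col t4: 3·0 + 2·4 + 2·2 + 3·-4 = 0

y = (P0:3, P1:2, P2:2, P3:3)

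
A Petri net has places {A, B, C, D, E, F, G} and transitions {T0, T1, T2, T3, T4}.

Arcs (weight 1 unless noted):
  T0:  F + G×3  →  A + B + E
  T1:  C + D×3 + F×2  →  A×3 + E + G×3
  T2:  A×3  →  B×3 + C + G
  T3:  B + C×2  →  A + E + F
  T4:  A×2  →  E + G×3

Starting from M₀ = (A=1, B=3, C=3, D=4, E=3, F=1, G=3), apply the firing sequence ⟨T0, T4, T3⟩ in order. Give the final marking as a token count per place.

step 1: fire T0:  (A=1, B=3, C=3, D=4, E=3, F=1, G=3) → (A=2, B=4, C=3, D=4, E=4, F=0, G=0)
step 2: fire T4:  (A=2, B=4, C=3, D=4, E=4, F=0, G=0) → (A=0, B=4, C=3, D=4, E=5, F=0, G=3)
step 3: fire T3:  (A=0, B=4, C=3, D=4, E=5, F=0, G=3) → (A=1, B=3, C=1, D=4, E=6, F=1, G=3)

(A=1, B=3, C=1, D=4, E=6, F=1, G=3)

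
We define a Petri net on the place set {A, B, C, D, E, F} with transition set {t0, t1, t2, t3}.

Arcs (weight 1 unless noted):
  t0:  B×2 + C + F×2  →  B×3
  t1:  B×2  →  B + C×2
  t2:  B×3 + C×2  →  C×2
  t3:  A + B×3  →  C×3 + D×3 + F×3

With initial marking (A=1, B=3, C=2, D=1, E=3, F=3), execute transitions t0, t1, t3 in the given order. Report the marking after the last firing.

(A=0, B=0, C=6, D=4, E=3, F=4)

step 1: fire t0:  (A=1, B=3, C=2, D=1, E=3, F=3) → (A=1, B=4, C=1, D=1, E=3, F=1)
step 2: fire t1:  (A=1, B=4, C=1, D=1, E=3, F=1) → (A=1, B=3, C=3, D=1, E=3, F=1)
step 3: fire t3:  (A=1, B=3, C=3, D=1, E=3, F=1) → (A=0, B=0, C=6, D=4, E=3, F=4)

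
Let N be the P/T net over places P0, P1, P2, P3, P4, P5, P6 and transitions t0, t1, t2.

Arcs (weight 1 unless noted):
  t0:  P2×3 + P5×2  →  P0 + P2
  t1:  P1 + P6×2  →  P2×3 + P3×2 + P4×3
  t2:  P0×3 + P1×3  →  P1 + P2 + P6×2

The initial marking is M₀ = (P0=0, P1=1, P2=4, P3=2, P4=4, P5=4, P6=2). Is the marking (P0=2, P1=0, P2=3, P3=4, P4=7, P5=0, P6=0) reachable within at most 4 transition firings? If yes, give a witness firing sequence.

step 1: fire t0:  (P0=0, P1=1, P2=4, P3=2, P4=4, P5=4, P6=2) → (P0=1, P1=1, P2=2, P3=2, P4=4, P5=2, P6=2)
step 2: fire t1:  (P0=1, P1=1, P2=2, P3=2, P4=4, P5=2, P6=2) → (P0=1, P1=0, P2=5, P3=4, P4=7, P5=2, P6=0)
step 3: fire t0:  (P0=1, P1=0, P2=5, P3=4, P4=7, P5=2, P6=0) → (P0=2, P1=0, P2=3, P3=4, P4=7, P5=0, P6=0)

YES — reachable via ⟨t0, t1, t0⟩ (3 firings)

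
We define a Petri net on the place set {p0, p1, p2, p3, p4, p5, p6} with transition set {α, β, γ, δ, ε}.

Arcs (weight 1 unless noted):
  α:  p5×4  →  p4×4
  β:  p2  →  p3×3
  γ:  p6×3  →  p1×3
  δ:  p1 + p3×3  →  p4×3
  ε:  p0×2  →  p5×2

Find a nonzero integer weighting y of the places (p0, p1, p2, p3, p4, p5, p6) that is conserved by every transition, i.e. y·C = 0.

y = (p0:1, p1:0, p2:3, p3:1, p4:1, p5:1, p6:0)

Incidence matrix C (rows=places, cols=transitions):
        α    β    γ    δ    ε
   p0   0    0    0    0   -2
   p1   0    0    3   -1    0
   p2   0   -1    0    0    0
   p3   0    3    0   -3    0
   p4   4    0    0    3    0
   p5  -4    0    0    0    2
   p6   0    0   -3    0    0

Candidate y = [1, 0, 3, 1, 1, 1, 0]; check y·C column-wise:
  col α: 1·0 + 3·0 + 1·0 + 1·4 + 1·-4 = 0
  col β: 1·0 + 3·-1 + 1·3 + 1·0 + 1·0 = 0
  col γ: 1·0 + 0·3 + 3·0 + 1·0 + 1·0 + 1·0 + 0·-3 = 0
  col δ: 1·0 + 0·-1 + 3·0 + 1·-3 + 1·3 + 1·0 = 0
  col ε: 1·-2 + 3·0 + 1·0 + 1·0 + 1·2 = 0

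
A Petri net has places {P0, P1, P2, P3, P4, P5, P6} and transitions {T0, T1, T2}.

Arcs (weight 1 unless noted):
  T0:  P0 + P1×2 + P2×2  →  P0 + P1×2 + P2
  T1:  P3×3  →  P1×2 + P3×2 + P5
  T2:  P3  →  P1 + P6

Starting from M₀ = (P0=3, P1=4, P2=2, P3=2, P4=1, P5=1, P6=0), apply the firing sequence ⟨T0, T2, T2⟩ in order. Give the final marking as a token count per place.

(P0=3, P1=6, P2=1, P3=0, P4=1, P5=1, P6=2)

step 1: fire T0:  (P0=3, P1=4, P2=2, P3=2, P4=1, P5=1, P6=0) → (P0=3, P1=4, P2=1, P3=2, P4=1, P5=1, P6=0)
step 2: fire T2:  (P0=3, P1=4, P2=1, P3=2, P4=1, P5=1, P6=0) → (P0=3, P1=5, P2=1, P3=1, P4=1, P5=1, P6=1)
step 3: fire T2:  (P0=3, P1=5, P2=1, P3=1, P4=1, P5=1, P6=1) → (P0=3, P1=6, P2=1, P3=0, P4=1, P5=1, P6=2)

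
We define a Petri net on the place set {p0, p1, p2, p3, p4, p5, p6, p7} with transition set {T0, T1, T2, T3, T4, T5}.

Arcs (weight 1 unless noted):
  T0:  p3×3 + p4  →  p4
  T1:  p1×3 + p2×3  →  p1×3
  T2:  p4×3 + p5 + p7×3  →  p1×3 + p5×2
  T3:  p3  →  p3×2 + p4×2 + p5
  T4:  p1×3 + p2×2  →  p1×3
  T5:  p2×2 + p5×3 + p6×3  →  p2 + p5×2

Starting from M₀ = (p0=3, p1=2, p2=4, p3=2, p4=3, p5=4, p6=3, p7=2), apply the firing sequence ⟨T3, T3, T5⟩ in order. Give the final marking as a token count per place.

(p0=3, p1=2, p2=3, p3=4, p4=7, p5=5, p6=0, p7=2)

step 1: fire T3:  (p0=3, p1=2, p2=4, p3=2, p4=3, p5=4, p6=3, p7=2) → (p0=3, p1=2, p2=4, p3=3, p4=5, p5=5, p6=3, p7=2)
step 2: fire T3:  (p0=3, p1=2, p2=4, p3=3, p4=5, p5=5, p6=3, p7=2) → (p0=3, p1=2, p2=4, p3=4, p4=7, p5=6, p6=3, p7=2)
step 3: fire T5:  (p0=3, p1=2, p2=4, p3=4, p4=7, p5=6, p6=3, p7=2) → (p0=3, p1=2, p2=3, p3=4, p4=7, p5=5, p6=0, p7=2)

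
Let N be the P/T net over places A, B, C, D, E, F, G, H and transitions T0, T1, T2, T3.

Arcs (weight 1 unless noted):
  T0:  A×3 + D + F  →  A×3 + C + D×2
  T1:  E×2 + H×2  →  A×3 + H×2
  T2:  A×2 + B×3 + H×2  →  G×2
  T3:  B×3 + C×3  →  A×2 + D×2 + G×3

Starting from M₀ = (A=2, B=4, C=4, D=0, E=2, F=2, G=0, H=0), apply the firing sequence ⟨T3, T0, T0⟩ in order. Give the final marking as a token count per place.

step 1: fire T3:  (A=2, B=4, C=4, D=0, E=2, F=2, G=0, H=0) → (A=4, B=1, C=1, D=2, E=2, F=2, G=3, H=0)
step 2: fire T0:  (A=4, B=1, C=1, D=2, E=2, F=2, G=3, H=0) → (A=4, B=1, C=2, D=3, E=2, F=1, G=3, H=0)
step 3: fire T0:  (A=4, B=1, C=2, D=3, E=2, F=1, G=3, H=0) → (A=4, B=1, C=3, D=4, E=2, F=0, G=3, H=0)

(A=4, B=1, C=3, D=4, E=2, F=0, G=3, H=0)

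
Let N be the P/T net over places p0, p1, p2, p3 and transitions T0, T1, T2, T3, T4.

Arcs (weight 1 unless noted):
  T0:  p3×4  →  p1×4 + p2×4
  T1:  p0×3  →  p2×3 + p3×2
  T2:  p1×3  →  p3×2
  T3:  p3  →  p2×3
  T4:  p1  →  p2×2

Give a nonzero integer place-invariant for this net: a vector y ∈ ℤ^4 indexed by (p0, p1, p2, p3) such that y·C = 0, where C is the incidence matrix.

Incidence matrix C (rows=places, cols=transitions):
       T0   T1   T2   T3   T4
   p0   0   -3    0    0    0
   p1   4    0   -3    0   -1
   p2   4    3    0    3    2
   p3  -4    2    2   -1    0

Candidate y = [3, 2, 1, 3]; check y·C column-wise:
  col T0: 3·0 + 2·4 + 1·4 + 3·-4 = 0
  col T1: 3·-3 + 2·0 + 1·3 + 3·2 = 0
  col T2: 3·0 + 2·-3 + 1·0 + 3·2 = 0
  col T3: 3·0 + 2·0 + 1·3 + 3·-1 = 0
  col T4: 3·0 + 2·-1 + 1·2 + 3·0 = 0

y = (p0:3, p1:2, p2:1, p3:3)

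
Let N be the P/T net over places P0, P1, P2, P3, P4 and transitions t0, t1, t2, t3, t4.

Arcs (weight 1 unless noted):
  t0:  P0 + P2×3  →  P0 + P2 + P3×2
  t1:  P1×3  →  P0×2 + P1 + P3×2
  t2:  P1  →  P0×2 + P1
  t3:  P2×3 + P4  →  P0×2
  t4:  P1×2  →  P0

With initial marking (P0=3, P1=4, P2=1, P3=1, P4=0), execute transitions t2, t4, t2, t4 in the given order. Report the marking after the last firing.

(P0=9, P1=0, P2=1, P3=1, P4=0)

step 1: fire t2:  (P0=3, P1=4, P2=1, P3=1, P4=0) → (P0=5, P1=4, P2=1, P3=1, P4=0)
step 2: fire t4:  (P0=5, P1=4, P2=1, P3=1, P4=0) → (P0=6, P1=2, P2=1, P3=1, P4=0)
step 3: fire t2:  (P0=6, P1=2, P2=1, P3=1, P4=0) → (P0=8, P1=2, P2=1, P3=1, P4=0)
step 4: fire t4:  (P0=8, P1=2, P2=1, P3=1, P4=0) → (P0=9, P1=0, P2=1, P3=1, P4=0)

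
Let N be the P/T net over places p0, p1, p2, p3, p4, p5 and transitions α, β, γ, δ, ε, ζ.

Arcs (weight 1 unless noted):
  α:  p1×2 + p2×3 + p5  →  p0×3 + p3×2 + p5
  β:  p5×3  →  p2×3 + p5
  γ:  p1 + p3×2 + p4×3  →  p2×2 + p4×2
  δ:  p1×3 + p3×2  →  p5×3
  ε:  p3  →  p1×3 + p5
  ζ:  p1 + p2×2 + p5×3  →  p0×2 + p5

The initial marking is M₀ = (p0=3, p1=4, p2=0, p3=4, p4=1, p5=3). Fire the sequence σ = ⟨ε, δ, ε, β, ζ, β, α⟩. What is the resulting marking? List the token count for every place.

step 1: fire ε:  (p0=3, p1=4, p2=0, p3=4, p4=1, p5=3) → (p0=3, p1=7, p2=0, p3=3, p4=1, p5=4)
step 2: fire δ:  (p0=3, p1=7, p2=0, p3=3, p4=1, p5=4) → (p0=3, p1=4, p2=0, p3=1, p4=1, p5=7)
step 3: fire ε:  (p0=3, p1=4, p2=0, p3=1, p4=1, p5=7) → (p0=3, p1=7, p2=0, p3=0, p4=1, p5=8)
step 4: fire β:  (p0=3, p1=7, p2=0, p3=0, p4=1, p5=8) → (p0=3, p1=7, p2=3, p3=0, p4=1, p5=6)
step 5: fire ζ:  (p0=3, p1=7, p2=3, p3=0, p4=1, p5=6) → (p0=5, p1=6, p2=1, p3=0, p4=1, p5=4)
step 6: fire β:  (p0=5, p1=6, p2=1, p3=0, p4=1, p5=4) → (p0=5, p1=6, p2=4, p3=0, p4=1, p5=2)
step 7: fire α:  (p0=5, p1=6, p2=4, p3=0, p4=1, p5=2) → (p0=8, p1=4, p2=1, p3=2, p4=1, p5=2)

(p0=8, p1=4, p2=1, p3=2, p4=1, p5=2)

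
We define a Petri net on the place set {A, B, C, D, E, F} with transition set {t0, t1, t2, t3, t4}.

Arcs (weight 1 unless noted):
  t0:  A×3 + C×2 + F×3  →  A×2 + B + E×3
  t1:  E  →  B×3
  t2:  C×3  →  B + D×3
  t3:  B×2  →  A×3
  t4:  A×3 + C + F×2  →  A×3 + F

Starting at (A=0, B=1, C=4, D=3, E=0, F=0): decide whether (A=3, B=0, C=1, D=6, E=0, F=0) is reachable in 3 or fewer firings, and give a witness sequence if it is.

step 1: fire t2:  (A=0, B=1, C=4, D=3, E=0, F=0) → (A=0, B=2, C=1, D=6, E=0, F=0)
step 2: fire t3:  (A=0, B=2, C=1, D=6, E=0, F=0) → (A=3, B=0, C=1, D=6, E=0, F=0)

YES — reachable via ⟨t2, t3⟩ (2 firings)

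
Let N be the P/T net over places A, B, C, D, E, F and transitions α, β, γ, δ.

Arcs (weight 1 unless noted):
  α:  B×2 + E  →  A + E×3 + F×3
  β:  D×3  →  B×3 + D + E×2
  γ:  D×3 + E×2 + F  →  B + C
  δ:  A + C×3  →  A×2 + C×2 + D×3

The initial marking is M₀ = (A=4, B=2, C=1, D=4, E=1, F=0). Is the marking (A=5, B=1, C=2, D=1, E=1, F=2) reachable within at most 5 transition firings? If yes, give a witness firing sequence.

step 1: fire α:  (A=4, B=2, C=1, D=4, E=1, F=0) → (A=5, B=0, C=1, D=4, E=3, F=3)
step 2: fire γ:  (A=5, B=0, C=1, D=4, E=3, F=3) → (A=5, B=1, C=2, D=1, E=1, F=2)

YES — reachable via ⟨α, γ⟩ (2 firings)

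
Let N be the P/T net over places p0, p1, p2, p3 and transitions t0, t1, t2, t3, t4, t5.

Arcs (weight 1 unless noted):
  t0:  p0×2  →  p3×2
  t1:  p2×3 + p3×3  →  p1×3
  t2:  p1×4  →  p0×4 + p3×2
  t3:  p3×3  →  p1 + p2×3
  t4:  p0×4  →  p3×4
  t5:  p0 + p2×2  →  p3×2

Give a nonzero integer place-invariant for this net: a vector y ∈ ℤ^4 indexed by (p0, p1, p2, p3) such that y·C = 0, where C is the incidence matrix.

y = (p0:2, p1:3, p2:1, p3:2)

Incidence matrix C (rows=places, cols=transitions):
       t0   t1   t2   t3   t4   t5
   p0  -2    0    4    0   -4   -1
   p1   0    3   -4    1    0    0
   p2   0   -3    0    3    0   -2
   p3   2   -3    2   -3    4    2

Candidate y = [2, 3, 1, 2]; check y·C column-wise:
  col t0: 2·-2 + 3·0 + 1·0 + 2·2 = 0
  col t1: 2·0 + 3·3 + 1·-3 + 2·-3 = 0
  col t2: 2·4 + 3·-4 + 1·0 + 2·2 = 0
  col t3: 2·0 + 3·1 + 1·3 + 2·-3 = 0
  col t4: 2·-4 + 3·0 + 1·0 + 2·4 = 0
  col t5: 2·-1 + 3·0 + 1·-2 + 2·2 = 0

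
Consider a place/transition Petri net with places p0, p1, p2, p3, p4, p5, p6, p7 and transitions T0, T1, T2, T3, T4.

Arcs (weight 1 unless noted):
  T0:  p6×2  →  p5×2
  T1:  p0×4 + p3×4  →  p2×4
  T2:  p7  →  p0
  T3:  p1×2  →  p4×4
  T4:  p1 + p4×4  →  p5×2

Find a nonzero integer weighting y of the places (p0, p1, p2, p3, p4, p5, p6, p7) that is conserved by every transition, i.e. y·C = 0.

Incidence matrix C (rows=places, cols=transitions):
       T0   T1   T2   T3   T4
   p0   0   -4    1    0    0
   p1   0    0    0   -2   -1
   p2   0    4    0    0    0
   p3   0   -4    0    0    0
   p4   0    0    0    4   -4
   p5   2    0    0    0    2
   p6  -2    0    0    0    0
   p7   0    0   -1    0    0

Candidate y = [0, 0, 1, 1, 0, 0, 0, 0]; check y·C column-wise:
  col T0: 1·0 + 1·0 + 0·2 + 0·-2 = 0
  col T1: 0·-4 + 1·4 + 1·-4 = 0
  col T2: 0·1 + 1·0 + 1·0 + 0·-1 = 0
  col T3: 0·-2 + 1·0 + 1·0 + 0·4 = 0
  col T4: 0·-1 + 1·0 + 1·0 + 0·-4 + 0·2 = 0

y = (p0:0, p1:0, p2:1, p3:1, p4:0, p5:0, p6:0, p7:0)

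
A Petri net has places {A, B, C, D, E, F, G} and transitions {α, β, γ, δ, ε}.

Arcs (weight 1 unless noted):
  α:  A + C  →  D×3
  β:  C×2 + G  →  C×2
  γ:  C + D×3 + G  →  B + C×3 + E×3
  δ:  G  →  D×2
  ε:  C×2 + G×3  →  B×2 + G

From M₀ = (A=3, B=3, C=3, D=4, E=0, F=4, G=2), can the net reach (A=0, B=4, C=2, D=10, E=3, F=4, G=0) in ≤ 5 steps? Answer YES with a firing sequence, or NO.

step 1: fire α:  (A=3, B=3, C=3, D=4, E=0, F=4, G=2) → (A=2, B=3, C=2, D=7, E=0, F=4, G=2)
step 2: fire α:  (A=2, B=3, C=2, D=7, E=0, F=4, G=2) → (A=1, B=3, C=1, D=10, E=0, F=4, G=2)
step 3: fire γ:  (A=1, B=3, C=1, D=10, E=0, F=4, G=2) → (A=1, B=4, C=3, D=7, E=3, F=4, G=1)
step 4: fire α:  (A=1, B=4, C=3, D=7, E=3, F=4, G=1) → (A=0, B=4, C=2, D=10, E=3, F=4, G=1)
step 5: fire β:  (A=0, B=4, C=2, D=10, E=3, F=4, G=1) → (A=0, B=4, C=2, D=10, E=3, F=4, G=0)

YES — reachable via ⟨α, α, γ, α, β⟩ (5 firings)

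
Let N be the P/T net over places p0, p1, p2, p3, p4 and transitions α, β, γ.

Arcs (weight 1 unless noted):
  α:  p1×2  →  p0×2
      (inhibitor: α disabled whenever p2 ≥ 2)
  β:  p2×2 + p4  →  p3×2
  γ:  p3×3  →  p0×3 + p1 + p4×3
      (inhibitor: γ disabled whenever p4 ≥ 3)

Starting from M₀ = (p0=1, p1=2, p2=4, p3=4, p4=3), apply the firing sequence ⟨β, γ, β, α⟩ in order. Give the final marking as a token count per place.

step 1: fire β:  (p0=1, p1=2, p2=4, p3=4, p4=3) → (p0=1, p1=2, p2=2, p3=6, p4=2)
step 2: fire γ:  (p0=1, p1=2, p2=2, p3=6, p4=2) → (p0=4, p1=3, p2=2, p3=3, p4=5)
step 3: fire β:  (p0=4, p1=3, p2=2, p3=3, p4=5) → (p0=4, p1=3, p2=0, p3=5, p4=4)
step 4: fire α:  (p0=4, p1=3, p2=0, p3=5, p4=4) → (p0=6, p1=1, p2=0, p3=5, p4=4)

(p0=6, p1=1, p2=0, p3=5, p4=4)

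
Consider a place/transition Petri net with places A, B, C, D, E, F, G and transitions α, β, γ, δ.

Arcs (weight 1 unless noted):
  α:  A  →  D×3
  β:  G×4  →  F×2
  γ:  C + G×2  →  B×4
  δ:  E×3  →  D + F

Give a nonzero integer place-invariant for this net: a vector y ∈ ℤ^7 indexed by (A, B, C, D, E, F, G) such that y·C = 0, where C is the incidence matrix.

Incidence matrix C (rows=places, cols=transitions):
        α    β    γ    δ
    A  -1    0    0    0
    B   0    0    4    0
    C   0    0   -1    0
    D   3    0    0    1
    E   0    0    0   -3
    F   0    2    0    1
    G   0   -4   -2    0

Candidate y = [0, 1, 4, 0, 0, 0, 0]; check y·C column-wise:
  col α: 0·-1 + 1·0 + 4·0 + 0·3 = 0
  col β: 1·0 + 4·0 + 0·2 + 0·-4 = 0
  col γ: 1·4 + 4·-1 + 0·-2 = 0
  col δ: 1·0 + 4·0 + 0·1 + 0·-3 + 0·1 = 0

y = (A:0, B:1, C:4, D:0, E:0, F:0, G:0)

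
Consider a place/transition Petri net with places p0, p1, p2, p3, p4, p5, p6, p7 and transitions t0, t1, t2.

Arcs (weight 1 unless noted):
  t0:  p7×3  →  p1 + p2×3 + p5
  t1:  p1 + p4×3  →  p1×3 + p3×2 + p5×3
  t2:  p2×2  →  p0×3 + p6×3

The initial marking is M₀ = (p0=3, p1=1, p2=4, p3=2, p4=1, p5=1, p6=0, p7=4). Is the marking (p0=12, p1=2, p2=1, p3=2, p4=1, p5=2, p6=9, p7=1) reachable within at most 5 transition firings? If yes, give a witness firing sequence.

YES — reachable via ⟨t0, t2, t2, t2⟩ (4 firings)

step 1: fire t0:  (p0=3, p1=1, p2=4, p3=2, p4=1, p5=1, p6=0, p7=4) → (p0=3, p1=2, p2=7, p3=2, p4=1, p5=2, p6=0, p7=1)
step 2: fire t2:  (p0=3, p1=2, p2=7, p3=2, p4=1, p5=2, p6=0, p7=1) → (p0=6, p1=2, p2=5, p3=2, p4=1, p5=2, p6=3, p7=1)
step 3: fire t2:  (p0=6, p1=2, p2=5, p3=2, p4=1, p5=2, p6=3, p7=1) → (p0=9, p1=2, p2=3, p3=2, p4=1, p5=2, p6=6, p7=1)
step 4: fire t2:  (p0=9, p1=2, p2=3, p3=2, p4=1, p5=2, p6=6, p7=1) → (p0=12, p1=2, p2=1, p3=2, p4=1, p5=2, p6=9, p7=1)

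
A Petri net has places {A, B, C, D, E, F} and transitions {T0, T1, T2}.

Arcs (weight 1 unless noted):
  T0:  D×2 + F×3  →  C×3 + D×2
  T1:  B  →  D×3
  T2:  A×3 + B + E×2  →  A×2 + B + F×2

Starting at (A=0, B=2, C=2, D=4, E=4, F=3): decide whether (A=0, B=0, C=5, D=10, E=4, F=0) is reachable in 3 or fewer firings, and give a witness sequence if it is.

YES — reachable via ⟨T0, T1, T1⟩ (3 firings)

step 1: fire T0:  (A=0, B=2, C=2, D=4, E=4, F=3) → (A=0, B=2, C=5, D=4, E=4, F=0)
step 2: fire T1:  (A=0, B=2, C=5, D=4, E=4, F=0) → (A=0, B=1, C=5, D=7, E=4, F=0)
step 3: fire T1:  (A=0, B=1, C=5, D=7, E=4, F=0) → (A=0, B=0, C=5, D=10, E=4, F=0)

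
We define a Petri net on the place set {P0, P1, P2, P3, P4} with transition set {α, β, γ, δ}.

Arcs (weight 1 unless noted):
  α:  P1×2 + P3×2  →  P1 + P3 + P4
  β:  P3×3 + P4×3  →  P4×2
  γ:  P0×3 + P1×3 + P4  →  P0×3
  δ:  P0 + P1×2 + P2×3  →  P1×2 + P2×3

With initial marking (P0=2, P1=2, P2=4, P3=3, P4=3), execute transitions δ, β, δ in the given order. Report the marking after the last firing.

(P0=0, P1=2, P2=4, P3=0, P4=2)

step 1: fire δ:  (P0=2, P1=2, P2=4, P3=3, P4=3) → (P0=1, P1=2, P2=4, P3=3, P4=3)
step 2: fire β:  (P0=1, P1=2, P2=4, P3=3, P4=3) → (P0=1, P1=2, P2=4, P3=0, P4=2)
step 3: fire δ:  (P0=1, P1=2, P2=4, P3=0, P4=2) → (P0=0, P1=2, P2=4, P3=0, P4=2)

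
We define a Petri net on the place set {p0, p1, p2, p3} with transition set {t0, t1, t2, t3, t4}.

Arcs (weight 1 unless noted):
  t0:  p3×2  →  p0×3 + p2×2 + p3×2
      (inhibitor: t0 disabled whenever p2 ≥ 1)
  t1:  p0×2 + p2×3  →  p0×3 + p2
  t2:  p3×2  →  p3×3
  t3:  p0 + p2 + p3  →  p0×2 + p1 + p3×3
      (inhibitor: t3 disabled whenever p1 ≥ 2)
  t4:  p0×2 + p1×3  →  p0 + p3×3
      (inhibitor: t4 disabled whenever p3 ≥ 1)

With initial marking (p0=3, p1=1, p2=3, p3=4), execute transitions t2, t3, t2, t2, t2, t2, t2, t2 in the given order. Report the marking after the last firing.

step 1: fire t2:  (p0=3, p1=1, p2=3, p3=4) → (p0=3, p1=1, p2=3, p3=5)
step 2: fire t3:  (p0=3, p1=1, p2=3, p3=5) → (p0=4, p1=2, p2=2, p3=7)
step 3: fire t2:  (p0=4, p1=2, p2=2, p3=7) → (p0=4, p1=2, p2=2, p3=8)
step 4: fire t2:  (p0=4, p1=2, p2=2, p3=8) → (p0=4, p1=2, p2=2, p3=9)
step 5: fire t2:  (p0=4, p1=2, p2=2, p3=9) → (p0=4, p1=2, p2=2, p3=10)
step 6: fire t2:  (p0=4, p1=2, p2=2, p3=10) → (p0=4, p1=2, p2=2, p3=11)
step 7: fire t2:  (p0=4, p1=2, p2=2, p3=11) → (p0=4, p1=2, p2=2, p3=12)
step 8: fire t2:  (p0=4, p1=2, p2=2, p3=12) → (p0=4, p1=2, p2=2, p3=13)

(p0=4, p1=2, p2=2, p3=13)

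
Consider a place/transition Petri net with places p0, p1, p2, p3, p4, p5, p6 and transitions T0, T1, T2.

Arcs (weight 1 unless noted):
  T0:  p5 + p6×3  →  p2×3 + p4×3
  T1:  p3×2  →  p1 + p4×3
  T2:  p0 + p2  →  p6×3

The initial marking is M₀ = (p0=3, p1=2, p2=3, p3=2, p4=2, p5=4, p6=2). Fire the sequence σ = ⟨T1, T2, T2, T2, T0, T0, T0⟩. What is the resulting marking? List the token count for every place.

step 1: fire T1:  (p0=3, p1=2, p2=3, p3=2, p4=2, p5=4, p6=2) → (p0=3, p1=3, p2=3, p3=0, p4=5, p5=4, p6=2)
step 2: fire T2:  (p0=3, p1=3, p2=3, p3=0, p4=5, p5=4, p6=2) → (p0=2, p1=3, p2=2, p3=0, p4=5, p5=4, p6=5)
step 3: fire T2:  (p0=2, p1=3, p2=2, p3=0, p4=5, p5=4, p6=5) → (p0=1, p1=3, p2=1, p3=0, p4=5, p5=4, p6=8)
step 4: fire T2:  (p0=1, p1=3, p2=1, p3=0, p4=5, p5=4, p6=8) → (p0=0, p1=3, p2=0, p3=0, p4=5, p5=4, p6=11)
step 5: fire T0:  (p0=0, p1=3, p2=0, p3=0, p4=5, p5=4, p6=11) → (p0=0, p1=3, p2=3, p3=0, p4=8, p5=3, p6=8)
step 6: fire T0:  (p0=0, p1=3, p2=3, p3=0, p4=8, p5=3, p6=8) → (p0=0, p1=3, p2=6, p3=0, p4=11, p5=2, p6=5)
step 7: fire T0:  (p0=0, p1=3, p2=6, p3=0, p4=11, p5=2, p6=5) → (p0=0, p1=3, p2=9, p3=0, p4=14, p5=1, p6=2)

(p0=0, p1=3, p2=9, p3=0, p4=14, p5=1, p6=2)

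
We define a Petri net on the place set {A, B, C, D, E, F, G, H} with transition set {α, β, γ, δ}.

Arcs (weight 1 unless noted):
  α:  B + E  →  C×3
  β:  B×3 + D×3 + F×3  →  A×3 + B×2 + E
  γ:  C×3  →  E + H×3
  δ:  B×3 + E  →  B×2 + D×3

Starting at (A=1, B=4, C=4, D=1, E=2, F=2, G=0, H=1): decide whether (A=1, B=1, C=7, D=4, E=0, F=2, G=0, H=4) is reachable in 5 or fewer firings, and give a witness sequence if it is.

step 1: fire α:  (A=1, B=4, C=4, D=1, E=2, F=2, G=0, H=1) → (A=1, B=3, C=7, D=1, E=1, F=2, G=0, H=1)
step 2: fire γ:  (A=1, B=3, C=7, D=1, E=1, F=2, G=0, H=1) → (A=1, B=3, C=4, D=1, E=2, F=2, G=0, H=4)
step 3: fire δ:  (A=1, B=3, C=4, D=1, E=2, F=2, G=0, H=4) → (A=1, B=2, C=4, D=4, E=1, F=2, G=0, H=4)
step 4: fire α:  (A=1, B=2, C=4, D=4, E=1, F=2, G=0, H=4) → (A=1, B=1, C=7, D=4, E=0, F=2, G=0, H=4)

YES — reachable via ⟨α, γ, δ, α⟩ (4 firings)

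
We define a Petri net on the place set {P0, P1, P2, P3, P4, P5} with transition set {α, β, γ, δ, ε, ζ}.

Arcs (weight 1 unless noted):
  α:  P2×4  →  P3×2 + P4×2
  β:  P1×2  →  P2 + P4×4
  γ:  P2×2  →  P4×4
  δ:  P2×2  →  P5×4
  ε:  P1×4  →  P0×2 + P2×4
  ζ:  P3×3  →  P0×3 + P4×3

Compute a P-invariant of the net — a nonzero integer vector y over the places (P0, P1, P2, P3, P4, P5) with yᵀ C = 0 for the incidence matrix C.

Incidence matrix C (rows=places, cols=transitions):
        α    β    γ    δ    ε    ζ
   P0   0    0    0    0    2    3
   P1   0   -2    0    0   -4    0
   P2  -4    1   -2   -2    4    0
   P3   2    0    0    0    0   -3
   P4   2    4    4    0    0    3
   P5   0    0    0    4    0    0

Candidate y = [2, 3, 2, 3, 1, 1]; check y·C column-wise:
  col α: 2·0 + 3·0 + 2·-4 + 3·2 + 1·2 + 1·0 = 0
  col β: 2·0 + 3·-2 + 2·1 + 3·0 + 1·4 + 1·0 = 0
  col γ: 2·0 + 3·0 + 2·-2 + 3·0 + 1·4 + 1·0 = 0
  col δ: 2·0 + 3·0 + 2·-2 + 3·0 + 1·0 + 1·4 = 0
  col ε: 2·2 + 3·-4 + 2·4 + 3·0 + 1·0 + 1·0 = 0
  col ζ: 2·3 + 3·0 + 2·0 + 3·-3 + 1·3 + 1·0 = 0

y = (P0:2, P1:3, P2:2, P3:3, P4:1, P5:1)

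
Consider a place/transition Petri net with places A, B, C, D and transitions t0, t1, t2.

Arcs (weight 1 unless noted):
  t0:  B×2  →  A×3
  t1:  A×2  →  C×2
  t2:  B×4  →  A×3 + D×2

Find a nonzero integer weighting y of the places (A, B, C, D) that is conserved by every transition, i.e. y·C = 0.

y = (A:2, B:3, C:2, D:3)

Incidence matrix C (rows=places, cols=transitions):
       t0   t1   t2
    A   3   -2    3
    B  -2    0   -4
    C   0    2    0
    D   0    0    2

Candidate y = [2, 3, 2, 3]; check y·C column-wise:
  col t0: 2·3 + 3·-2 + 2·0 + 3·0 = 0
  col t1: 2·-2 + 3·0 + 2·2 + 3·0 = 0
  col t2: 2·3 + 3·-4 + 2·0 + 3·2 = 0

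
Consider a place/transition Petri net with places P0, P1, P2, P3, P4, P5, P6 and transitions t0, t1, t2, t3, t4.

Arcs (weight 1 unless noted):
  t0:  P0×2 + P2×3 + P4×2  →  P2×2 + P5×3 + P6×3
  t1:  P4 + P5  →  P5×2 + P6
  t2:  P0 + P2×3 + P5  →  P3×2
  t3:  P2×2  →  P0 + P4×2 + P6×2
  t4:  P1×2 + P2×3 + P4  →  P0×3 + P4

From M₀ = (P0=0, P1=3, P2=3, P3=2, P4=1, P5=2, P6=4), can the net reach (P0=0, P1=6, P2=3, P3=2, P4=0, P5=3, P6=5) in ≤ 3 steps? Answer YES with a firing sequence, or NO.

NO — not reachable within 3 firings

depth 0: 1 marking
depth 1: 4 markings reached so far
depth 2: 6 markings reached so far
depth 3: 7 markings reached so far
target is not among the 7 markings reachable within 3 steps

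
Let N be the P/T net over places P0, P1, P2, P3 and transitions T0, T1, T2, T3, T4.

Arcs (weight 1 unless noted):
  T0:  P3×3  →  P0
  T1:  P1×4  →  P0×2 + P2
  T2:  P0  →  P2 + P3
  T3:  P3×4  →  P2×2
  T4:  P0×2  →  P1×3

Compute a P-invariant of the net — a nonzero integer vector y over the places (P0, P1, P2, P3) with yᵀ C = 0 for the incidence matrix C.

Incidence matrix C (rows=places, cols=transitions):
       T0   T1   T2   T3   T4
   P0   1    2   -1    0   -2
   P1   0   -4    0    0    3
   P2   0    1    1    2    0
   P3  -3    0    1   -4    0

Candidate y = [3, 2, 2, 1]; check y·C column-wise:
  col T0: 3·1 + 2·0 + 2·0 + 1·-3 = 0
  col T1: 3·2 + 2·-4 + 2·1 + 1·0 = 0
  col T2: 3·-1 + 2·0 + 2·1 + 1·1 = 0
  col T3: 3·0 + 2·0 + 2·2 + 1·-4 = 0
  col T4: 3·-2 + 2·3 + 2·0 + 1·0 = 0

y = (P0:3, P1:2, P2:2, P3:1)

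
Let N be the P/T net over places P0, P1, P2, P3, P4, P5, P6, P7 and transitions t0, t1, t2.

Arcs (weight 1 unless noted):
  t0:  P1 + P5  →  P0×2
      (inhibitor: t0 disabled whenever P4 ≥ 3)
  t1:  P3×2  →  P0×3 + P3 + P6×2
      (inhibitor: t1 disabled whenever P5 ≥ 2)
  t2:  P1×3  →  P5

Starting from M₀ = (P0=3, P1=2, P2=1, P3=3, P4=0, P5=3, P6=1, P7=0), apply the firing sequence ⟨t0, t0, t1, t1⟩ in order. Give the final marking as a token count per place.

step 1: fire t0:  (P0=3, P1=2, P2=1, P3=3, P4=0, P5=3, P6=1, P7=0) → (P0=5, P1=1, P2=1, P3=3, P4=0, P5=2, P6=1, P7=0)
step 2: fire t0:  (P0=5, P1=1, P2=1, P3=3, P4=0, P5=2, P6=1, P7=0) → (P0=7, P1=0, P2=1, P3=3, P4=0, P5=1, P6=1, P7=0)
step 3: fire t1:  (P0=7, P1=0, P2=1, P3=3, P4=0, P5=1, P6=1, P7=0) → (P0=10, P1=0, P2=1, P3=2, P4=0, P5=1, P6=3, P7=0)
step 4: fire t1:  (P0=10, P1=0, P2=1, P3=2, P4=0, P5=1, P6=3, P7=0) → (P0=13, P1=0, P2=1, P3=1, P4=0, P5=1, P6=5, P7=0)

(P0=13, P1=0, P2=1, P3=1, P4=0, P5=1, P6=5, P7=0)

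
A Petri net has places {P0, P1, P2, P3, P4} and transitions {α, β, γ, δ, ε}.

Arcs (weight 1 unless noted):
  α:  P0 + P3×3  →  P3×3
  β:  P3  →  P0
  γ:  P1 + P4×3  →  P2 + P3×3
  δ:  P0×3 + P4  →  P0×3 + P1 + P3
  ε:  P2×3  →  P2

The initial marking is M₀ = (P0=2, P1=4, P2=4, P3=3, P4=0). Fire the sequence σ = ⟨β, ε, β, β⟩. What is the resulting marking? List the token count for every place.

step 1: fire β:  (P0=2, P1=4, P2=4, P3=3, P4=0) → (P0=3, P1=4, P2=4, P3=2, P4=0)
step 2: fire ε:  (P0=3, P1=4, P2=4, P3=2, P4=0) → (P0=3, P1=4, P2=2, P3=2, P4=0)
step 3: fire β:  (P0=3, P1=4, P2=2, P3=2, P4=0) → (P0=4, P1=4, P2=2, P3=1, P4=0)
step 4: fire β:  (P0=4, P1=4, P2=2, P3=1, P4=0) → (P0=5, P1=4, P2=2, P3=0, P4=0)

(P0=5, P1=4, P2=2, P3=0, P4=0)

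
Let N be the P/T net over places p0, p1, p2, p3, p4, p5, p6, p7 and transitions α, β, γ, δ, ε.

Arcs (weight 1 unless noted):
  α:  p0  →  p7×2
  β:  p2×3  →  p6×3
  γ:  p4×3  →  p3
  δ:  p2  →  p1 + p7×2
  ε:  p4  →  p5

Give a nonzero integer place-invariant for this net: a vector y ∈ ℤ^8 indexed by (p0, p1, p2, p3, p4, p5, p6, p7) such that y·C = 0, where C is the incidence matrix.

Incidence matrix C (rows=places, cols=transitions):
        α    β    γ    δ    ε
   p0  -1    0    0    0    0
   p1   0    0    0    1    0
   p2   0   -3    0   -1    0
   p3   0    0    1    0    0
   p4   0    0   -3    0   -1
   p5   0    0    0    0    1
   p6   0    3    0    0    0
   p7   2    0    0    2    0

Candidate y = [0, 0, 0, 3, 1, 1, 0, 0]; check y·C column-wise:
  col α: 0·-1 + 3·0 + 1·0 + 1·0 + 0·2 = 0
  col β: 0·-3 + 3·0 + 1·0 + 1·0 + 0·3 = 0
  col γ: 3·1 + 1·-3 + 1·0 = 0
  col δ: 0·1 + 0·-1 + 3·0 + 1·0 + 1·0 + 0·2 = 0
  col ε: 3·0 + 1·-1 + 1·1 = 0

y = (p0:0, p1:0, p2:0, p3:3, p4:1, p5:1, p6:0, p7:0)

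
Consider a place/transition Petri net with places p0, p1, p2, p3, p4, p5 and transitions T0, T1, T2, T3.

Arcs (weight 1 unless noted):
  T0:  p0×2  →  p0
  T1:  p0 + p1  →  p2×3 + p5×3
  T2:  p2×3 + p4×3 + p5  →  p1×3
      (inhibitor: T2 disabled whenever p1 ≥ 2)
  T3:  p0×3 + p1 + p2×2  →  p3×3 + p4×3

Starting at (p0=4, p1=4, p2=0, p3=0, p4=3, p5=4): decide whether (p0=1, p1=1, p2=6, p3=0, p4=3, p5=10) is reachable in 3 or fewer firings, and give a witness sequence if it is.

depth 0: 1 marking
depth 1: 3 markings reached so far
depth 2: 7 markings reached so far
depth 3: 11 markings reached so far
target is not among the 11 markings reachable within 3 steps

NO — not reachable within 3 firings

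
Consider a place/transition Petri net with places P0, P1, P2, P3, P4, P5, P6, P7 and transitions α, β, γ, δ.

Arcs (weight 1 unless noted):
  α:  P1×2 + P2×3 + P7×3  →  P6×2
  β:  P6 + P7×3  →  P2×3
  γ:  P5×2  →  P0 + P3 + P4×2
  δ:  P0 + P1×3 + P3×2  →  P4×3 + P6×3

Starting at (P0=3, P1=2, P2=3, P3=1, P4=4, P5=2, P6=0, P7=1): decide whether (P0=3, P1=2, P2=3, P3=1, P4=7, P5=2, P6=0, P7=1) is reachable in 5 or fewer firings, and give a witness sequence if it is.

depth 0: 1 marking
depth 1: 2 markings reached so far
depth 2: 2 markings reached so far
(frontier empty at depth 2; search complete)
target is not among the 2 markings reachable within 5 steps

NO — not reachable within 5 firings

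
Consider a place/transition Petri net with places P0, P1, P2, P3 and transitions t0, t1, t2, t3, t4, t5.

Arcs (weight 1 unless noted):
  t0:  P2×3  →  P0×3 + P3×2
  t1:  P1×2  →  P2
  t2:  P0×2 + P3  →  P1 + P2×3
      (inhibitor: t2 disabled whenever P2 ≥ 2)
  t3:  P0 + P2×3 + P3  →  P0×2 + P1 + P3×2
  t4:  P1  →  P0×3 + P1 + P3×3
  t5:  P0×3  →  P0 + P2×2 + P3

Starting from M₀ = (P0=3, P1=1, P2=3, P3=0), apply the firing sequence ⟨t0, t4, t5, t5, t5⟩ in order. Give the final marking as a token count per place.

(P0=3, P1=1, P2=6, P3=8)

step 1: fire t0:  (P0=3, P1=1, P2=3, P3=0) → (P0=6, P1=1, P2=0, P3=2)
step 2: fire t4:  (P0=6, P1=1, P2=0, P3=2) → (P0=9, P1=1, P2=0, P3=5)
step 3: fire t5:  (P0=9, P1=1, P2=0, P3=5) → (P0=7, P1=1, P2=2, P3=6)
step 4: fire t5:  (P0=7, P1=1, P2=2, P3=6) → (P0=5, P1=1, P2=4, P3=7)
step 5: fire t5:  (P0=5, P1=1, P2=4, P3=7) → (P0=3, P1=1, P2=6, P3=8)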